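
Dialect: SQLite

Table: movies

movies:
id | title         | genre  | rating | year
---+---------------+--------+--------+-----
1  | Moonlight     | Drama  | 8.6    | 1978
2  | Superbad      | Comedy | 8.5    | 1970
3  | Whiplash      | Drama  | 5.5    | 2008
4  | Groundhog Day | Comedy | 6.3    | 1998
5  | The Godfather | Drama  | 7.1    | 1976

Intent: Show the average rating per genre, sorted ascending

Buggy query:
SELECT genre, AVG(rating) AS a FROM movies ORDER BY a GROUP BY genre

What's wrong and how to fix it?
Bug: ORDER BY appears before GROUP BY; SQL clause order requires GROUP BY first

Fix: Move ORDER BY to the end, after GROUP BY

Corrected query:
SELECT genre, AVG(rating) AS a FROM movies GROUP BY genre ORDER BY a

Result:
genre  | a       
-------+---------
Drama  | 7.066667
Comedy | 7.4     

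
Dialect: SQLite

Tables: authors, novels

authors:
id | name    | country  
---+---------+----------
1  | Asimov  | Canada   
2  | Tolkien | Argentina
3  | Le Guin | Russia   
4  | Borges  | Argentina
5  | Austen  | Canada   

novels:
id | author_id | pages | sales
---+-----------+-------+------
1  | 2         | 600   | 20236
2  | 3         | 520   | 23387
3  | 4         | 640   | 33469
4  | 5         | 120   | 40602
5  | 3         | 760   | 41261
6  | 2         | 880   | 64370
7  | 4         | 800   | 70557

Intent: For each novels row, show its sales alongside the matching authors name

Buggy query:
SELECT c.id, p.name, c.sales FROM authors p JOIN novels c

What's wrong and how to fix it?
Bug: JOIN with no ON clause produces a cartesian product; every novels row pairs with every authors row

Fix: Add ON c.author_id = p.id to the JOIN

Corrected query:
SELECT c.id, p.name, c.sales FROM authors p JOIN novels c ON c.author_id = p.id

Result:
id | name    | sales
---+---------+------
1  | Tolkien | 20236
2  | Le Guin | 23387
3  | Borges  | 33469
4  | Austen  | 40602
5  | Le Guin | 41261
6  | Tolkien | 64370
7  | Borges  | 70557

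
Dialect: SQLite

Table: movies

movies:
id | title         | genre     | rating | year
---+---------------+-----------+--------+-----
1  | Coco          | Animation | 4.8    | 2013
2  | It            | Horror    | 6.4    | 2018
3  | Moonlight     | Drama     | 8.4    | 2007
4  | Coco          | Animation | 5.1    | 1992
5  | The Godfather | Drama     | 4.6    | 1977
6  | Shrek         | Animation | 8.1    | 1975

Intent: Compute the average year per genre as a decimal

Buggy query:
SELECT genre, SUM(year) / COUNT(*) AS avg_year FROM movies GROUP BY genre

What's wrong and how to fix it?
Bug: SUM(year) and COUNT(*) are both integers; the division truncates the fractional part

Fix: Cast one side to REAL so the division keeps the fractional part

Corrected query:
SELECT genre, SUM(year) * 1.0 / COUNT(*) AS avg_year FROM movies GROUP BY genre

Result:
genre     | avg_year   
----------+------------
Animation | 1993.333333
Drama     | 1992       
Horror    | 2018       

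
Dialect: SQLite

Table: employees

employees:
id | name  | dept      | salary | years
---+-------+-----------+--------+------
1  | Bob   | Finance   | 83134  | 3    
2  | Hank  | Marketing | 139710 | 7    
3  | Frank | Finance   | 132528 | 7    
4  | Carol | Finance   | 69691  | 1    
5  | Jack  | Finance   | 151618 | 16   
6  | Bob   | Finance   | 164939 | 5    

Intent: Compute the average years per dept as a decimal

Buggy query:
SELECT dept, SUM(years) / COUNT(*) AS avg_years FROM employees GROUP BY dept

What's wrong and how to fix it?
Bug: SUM(years) and COUNT(*) are both integers; the division truncates the fractional part

Fix: Cast one side to REAL so the division keeps the fractional part

Corrected query:
SELECT dept, SUM(years) * 1.0 / COUNT(*) AS avg_years FROM employees GROUP BY dept

Result:
dept      | avg_years
----------+----------
Finance   | 6.4      
Marketing | 7        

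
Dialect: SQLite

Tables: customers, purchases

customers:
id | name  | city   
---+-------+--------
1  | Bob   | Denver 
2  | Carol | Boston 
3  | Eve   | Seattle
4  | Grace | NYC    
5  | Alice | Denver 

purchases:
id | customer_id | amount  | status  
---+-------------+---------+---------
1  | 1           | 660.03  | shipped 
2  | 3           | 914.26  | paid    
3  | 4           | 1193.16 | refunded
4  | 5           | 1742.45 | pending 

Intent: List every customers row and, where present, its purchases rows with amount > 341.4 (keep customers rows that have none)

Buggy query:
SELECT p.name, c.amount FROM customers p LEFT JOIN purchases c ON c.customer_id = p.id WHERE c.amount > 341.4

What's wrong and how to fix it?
Bug: A WHERE condition on the right-hand table after LEFT JOIN drops unmatched parents

Fix: Move the right-table condition into the ON clause so unmatched parents are kept

Corrected query:
SELECT p.name, c.amount FROM customers p LEFT JOIN purchases c ON c.customer_id = p.id AND c.amount > 341.4

Result:
name  | amount 
------+--------
Bob   | 660.03 
Carol | NULL   
Eve   | 914.26 
Grace | 1193.16
Alice | 1742.45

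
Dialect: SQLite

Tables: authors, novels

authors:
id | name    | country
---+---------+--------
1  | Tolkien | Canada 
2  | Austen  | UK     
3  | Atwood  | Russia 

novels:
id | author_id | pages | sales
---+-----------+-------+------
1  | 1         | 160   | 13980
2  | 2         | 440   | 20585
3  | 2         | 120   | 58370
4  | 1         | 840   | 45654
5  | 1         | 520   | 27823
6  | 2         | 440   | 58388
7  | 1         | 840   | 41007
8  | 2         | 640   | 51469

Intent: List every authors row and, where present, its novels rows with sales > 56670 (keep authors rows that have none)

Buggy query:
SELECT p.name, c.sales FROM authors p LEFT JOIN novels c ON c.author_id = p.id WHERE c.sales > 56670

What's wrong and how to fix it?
Bug: A WHERE condition on the right-hand table after LEFT JOIN drops unmatched parents

Fix: Move the right-table condition into the ON clause so unmatched parents are kept

Corrected query:
SELECT p.name, c.sales FROM authors p LEFT JOIN novels c ON c.author_id = p.id AND c.sales > 56670

Result:
name    | sales
--------+------
Tolkien | NULL 
Austen  | 58370
Austen  | 58388
Atwood  | NULL 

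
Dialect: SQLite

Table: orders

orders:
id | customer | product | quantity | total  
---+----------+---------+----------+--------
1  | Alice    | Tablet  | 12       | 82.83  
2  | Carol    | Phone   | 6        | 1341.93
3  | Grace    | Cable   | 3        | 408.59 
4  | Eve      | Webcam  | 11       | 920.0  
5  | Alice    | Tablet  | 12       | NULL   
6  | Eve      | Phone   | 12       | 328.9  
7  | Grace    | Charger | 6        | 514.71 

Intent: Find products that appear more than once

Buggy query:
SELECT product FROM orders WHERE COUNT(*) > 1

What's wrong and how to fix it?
Bug: COUNT(*) is an aggregate and cannot be used in WHERE

Fix: GROUP BY product, then filter groups with HAVING COUNT(*) > 1

Corrected query:
SELECT product FROM orders GROUP BY product HAVING COUNT(*) > 1

Result:
product
-------
Phone  
Tablet 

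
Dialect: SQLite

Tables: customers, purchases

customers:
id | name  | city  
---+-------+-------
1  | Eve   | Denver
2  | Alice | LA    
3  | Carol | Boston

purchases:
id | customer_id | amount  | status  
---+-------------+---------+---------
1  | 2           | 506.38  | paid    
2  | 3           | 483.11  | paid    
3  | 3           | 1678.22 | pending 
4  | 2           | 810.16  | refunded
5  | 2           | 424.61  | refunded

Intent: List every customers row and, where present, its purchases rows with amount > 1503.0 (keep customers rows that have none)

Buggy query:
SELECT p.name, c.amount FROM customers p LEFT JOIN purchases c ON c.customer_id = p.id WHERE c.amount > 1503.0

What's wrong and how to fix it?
Bug: Filtering c.amount in WHERE discards the NULL rows produced by LEFT JOIN, turning it into an inner join

Fix: Move the right-table condition into the ON clause so unmatched parents are kept

Corrected query:
SELECT p.name, c.amount FROM customers p LEFT JOIN purchases c ON c.customer_id = p.id AND c.amount > 1503.0

Result:
name  | amount 
------+--------
Eve   | NULL   
Alice | NULL   
Carol | 1678.22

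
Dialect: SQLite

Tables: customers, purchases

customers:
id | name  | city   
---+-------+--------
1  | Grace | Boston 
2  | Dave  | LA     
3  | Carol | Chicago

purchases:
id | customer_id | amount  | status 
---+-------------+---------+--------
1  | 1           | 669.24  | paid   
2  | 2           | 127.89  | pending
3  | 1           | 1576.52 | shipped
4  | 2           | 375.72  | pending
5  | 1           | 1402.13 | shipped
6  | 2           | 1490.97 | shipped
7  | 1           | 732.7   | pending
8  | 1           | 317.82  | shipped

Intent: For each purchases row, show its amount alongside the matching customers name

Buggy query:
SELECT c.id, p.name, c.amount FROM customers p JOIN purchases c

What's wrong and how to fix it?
Bug: JOIN with no ON clause produces a cartesian product; every purchases row pairs with every customers row

Fix: Add ON c.customer_id = p.id to the JOIN

Corrected query:
SELECT c.id, p.name, c.amount FROM customers p JOIN purchases c ON c.customer_id = p.id

Result:
id | name  | amount 
---+-------+--------
1  | Grace | 669.24 
2  | Dave  | 127.89 
3  | Grace | 1576.52
4  | Dave  | 375.72 
5  | Grace | 1402.13
6  | Dave  | 1490.97
7  | Grace | 732.7  
8  | Grace | 317.82 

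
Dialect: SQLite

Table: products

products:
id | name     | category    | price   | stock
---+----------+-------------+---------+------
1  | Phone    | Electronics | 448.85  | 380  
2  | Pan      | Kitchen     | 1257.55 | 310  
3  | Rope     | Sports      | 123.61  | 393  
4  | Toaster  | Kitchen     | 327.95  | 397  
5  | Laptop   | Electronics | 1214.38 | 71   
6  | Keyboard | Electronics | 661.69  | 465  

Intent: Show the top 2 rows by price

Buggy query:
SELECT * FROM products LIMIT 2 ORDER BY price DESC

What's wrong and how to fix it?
Bug: ORDER BY cannot follow LIMIT; LIMIT is the final clause

Fix: Swap the clauses: ORDER BY first, then LIMIT

Corrected query:
SELECT * FROM products ORDER BY price DESC LIMIT 2

Result:
id | name   | category    | price   | stock
---+--------+-------------+---------+------
2  | Pan    | Kitchen     | 1257.55 | 310  
5  | Laptop | Electronics | 1214.38 | 71   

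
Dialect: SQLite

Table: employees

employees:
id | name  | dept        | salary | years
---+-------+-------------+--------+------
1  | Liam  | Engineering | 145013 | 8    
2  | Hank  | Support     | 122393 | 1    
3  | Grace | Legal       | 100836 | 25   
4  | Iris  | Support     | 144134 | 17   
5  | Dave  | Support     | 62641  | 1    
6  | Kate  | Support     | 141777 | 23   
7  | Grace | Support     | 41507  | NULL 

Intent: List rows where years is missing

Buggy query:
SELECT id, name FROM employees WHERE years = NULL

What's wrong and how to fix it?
Bug: Comparing to NULL with '=' never matches; NULL = NULL is unknown, not true

Fix: Use IS NULL to test for NULL

Corrected query:
SELECT id, name FROM employees WHERE years IS NULL

Result:
id | name 
---+------
7  | Grace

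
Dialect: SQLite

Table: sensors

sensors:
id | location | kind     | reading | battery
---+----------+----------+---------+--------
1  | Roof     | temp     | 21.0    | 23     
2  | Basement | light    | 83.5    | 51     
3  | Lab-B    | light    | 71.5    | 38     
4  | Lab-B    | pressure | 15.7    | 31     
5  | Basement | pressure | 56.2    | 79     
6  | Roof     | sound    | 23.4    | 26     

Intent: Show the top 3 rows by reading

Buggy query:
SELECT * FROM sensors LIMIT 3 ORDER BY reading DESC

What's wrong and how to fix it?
Bug: ORDER BY cannot follow LIMIT; LIMIT is the final clause

Fix: Sort with ORDER BY, then apply LIMIT

Corrected query:
SELECT * FROM sensors ORDER BY reading DESC LIMIT 3

Result:
id | location | kind     | reading | battery
---+----------+----------+---------+--------
2  | Basement | light    | 83.5    | 51     
3  | Lab-B    | light    | 71.5    | 38     
5  | Basement | pressure | 56.2    | 79     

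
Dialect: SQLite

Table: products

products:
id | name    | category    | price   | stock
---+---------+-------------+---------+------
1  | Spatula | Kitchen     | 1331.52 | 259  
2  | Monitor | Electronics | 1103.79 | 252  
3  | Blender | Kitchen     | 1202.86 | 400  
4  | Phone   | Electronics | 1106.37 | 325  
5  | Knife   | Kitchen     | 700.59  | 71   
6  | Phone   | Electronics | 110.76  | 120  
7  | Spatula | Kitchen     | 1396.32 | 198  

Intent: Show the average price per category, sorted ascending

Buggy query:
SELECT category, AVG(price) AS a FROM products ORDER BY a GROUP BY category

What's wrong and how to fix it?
Bug: GROUP BY must precede ORDER BY

Fix: Move ORDER BY to the end, after GROUP BY

Corrected query:
SELECT category, AVG(price) AS a FROM products GROUP BY category ORDER BY a

Result:
category    | a        
------------+----------
Electronics | 773.64   
Kitchen     | 1157.8225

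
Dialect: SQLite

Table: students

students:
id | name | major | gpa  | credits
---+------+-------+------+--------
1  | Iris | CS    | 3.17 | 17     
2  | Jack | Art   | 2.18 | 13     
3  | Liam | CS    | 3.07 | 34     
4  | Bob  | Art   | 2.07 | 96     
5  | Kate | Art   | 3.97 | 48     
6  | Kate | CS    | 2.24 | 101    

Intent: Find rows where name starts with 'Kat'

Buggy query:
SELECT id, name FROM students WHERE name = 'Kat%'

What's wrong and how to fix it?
Bug: Wildcards only work with LIKE; '=' treats '%' as a literal character

Fix: Replace '=' with LIKE so 'Kat%' is treated as a pattern

Corrected query:
SELECT id, name FROM students WHERE name LIKE 'Kat%'

Result:
id | name
---+-----
5  | Kate
6  | Kate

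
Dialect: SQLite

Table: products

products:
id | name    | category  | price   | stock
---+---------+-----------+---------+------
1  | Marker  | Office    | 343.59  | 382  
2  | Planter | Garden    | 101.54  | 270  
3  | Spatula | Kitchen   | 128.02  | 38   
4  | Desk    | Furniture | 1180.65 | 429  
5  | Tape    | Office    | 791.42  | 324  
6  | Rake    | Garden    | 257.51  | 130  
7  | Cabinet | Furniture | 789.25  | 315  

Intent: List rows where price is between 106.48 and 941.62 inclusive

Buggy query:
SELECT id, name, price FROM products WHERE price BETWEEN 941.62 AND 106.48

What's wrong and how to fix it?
Bug: The bounds are reversed; BETWEEN a AND b requires a <= b to match anything

Fix: Write BETWEEN 106.48 AND 941.62

Corrected query:
SELECT id, name, price FROM products WHERE price BETWEEN 106.48 AND 941.62

Result:
id | name    | price 
---+---------+-------
1  | Marker  | 343.59
3  | Spatula | 128.02
5  | Tape    | 791.42
6  | Rake    | 257.51
7  | Cabinet | 789.25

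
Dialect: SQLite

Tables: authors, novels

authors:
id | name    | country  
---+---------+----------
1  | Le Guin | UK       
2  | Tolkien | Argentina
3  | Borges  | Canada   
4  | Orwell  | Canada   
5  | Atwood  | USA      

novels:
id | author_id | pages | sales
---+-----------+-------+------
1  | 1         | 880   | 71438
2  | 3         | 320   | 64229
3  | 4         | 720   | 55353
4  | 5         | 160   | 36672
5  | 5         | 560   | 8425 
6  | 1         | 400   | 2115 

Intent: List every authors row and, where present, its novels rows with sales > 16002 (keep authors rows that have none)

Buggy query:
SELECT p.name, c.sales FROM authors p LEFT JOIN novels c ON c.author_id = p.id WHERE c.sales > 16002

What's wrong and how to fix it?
Bug: Filtering c.sales in WHERE discards the NULL rows produced by LEFT JOIN, turning it into an inner join

Fix: Put 'c.sales > 16002' in the JOIN's ON clause instead of WHERE

Corrected query:
SELECT p.name, c.sales FROM authors p LEFT JOIN novels c ON c.author_id = p.id AND c.sales > 16002

Result:
name    | sales
--------+------
Le Guin | 71438
Tolkien | NULL 
Borges  | 64229
Orwell  | 55353
Atwood  | 36672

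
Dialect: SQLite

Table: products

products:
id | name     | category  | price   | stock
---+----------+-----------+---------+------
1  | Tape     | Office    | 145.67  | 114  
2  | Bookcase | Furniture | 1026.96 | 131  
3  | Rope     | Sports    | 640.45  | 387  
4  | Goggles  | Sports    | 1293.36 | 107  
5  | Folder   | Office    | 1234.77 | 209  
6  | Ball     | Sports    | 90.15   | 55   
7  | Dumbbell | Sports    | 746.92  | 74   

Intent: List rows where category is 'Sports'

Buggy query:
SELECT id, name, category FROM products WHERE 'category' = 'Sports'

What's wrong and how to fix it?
Bug: 'category' in single quotes is a string literal, not the column; the comparison is literal-vs-literal and never true

Fix: Reference the column as category without single quotes

Corrected query:
SELECT id, name, category FROM products WHERE category = 'Sports'

Result:
id | name     | category
---+----------+---------
3  | Rope     | Sports  
4  | Goggles  | Sports  
6  | Ball     | Sports  
7  | Dumbbell | Sports  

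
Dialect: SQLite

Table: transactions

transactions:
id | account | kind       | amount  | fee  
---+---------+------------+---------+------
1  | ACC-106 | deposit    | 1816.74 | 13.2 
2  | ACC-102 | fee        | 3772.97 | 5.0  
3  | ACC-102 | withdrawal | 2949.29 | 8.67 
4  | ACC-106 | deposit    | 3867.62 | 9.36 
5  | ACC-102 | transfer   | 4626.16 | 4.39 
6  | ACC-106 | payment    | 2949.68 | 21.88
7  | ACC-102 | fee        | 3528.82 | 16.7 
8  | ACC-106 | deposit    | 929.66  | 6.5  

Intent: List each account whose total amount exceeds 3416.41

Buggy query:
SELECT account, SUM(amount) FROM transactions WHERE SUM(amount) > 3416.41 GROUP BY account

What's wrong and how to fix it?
Bug: Aggregate functions cannot appear in a WHERE clause

Fix: Move the aggregate condition to a HAVING clause

Corrected query:
SELECT account, SUM(amount) FROM transactions GROUP BY account HAVING SUM(amount) > 3416.41

Result:
account | SUM(amount)
--------+------------
ACC-102 | 14877.24   
ACC-106 | 9563.7     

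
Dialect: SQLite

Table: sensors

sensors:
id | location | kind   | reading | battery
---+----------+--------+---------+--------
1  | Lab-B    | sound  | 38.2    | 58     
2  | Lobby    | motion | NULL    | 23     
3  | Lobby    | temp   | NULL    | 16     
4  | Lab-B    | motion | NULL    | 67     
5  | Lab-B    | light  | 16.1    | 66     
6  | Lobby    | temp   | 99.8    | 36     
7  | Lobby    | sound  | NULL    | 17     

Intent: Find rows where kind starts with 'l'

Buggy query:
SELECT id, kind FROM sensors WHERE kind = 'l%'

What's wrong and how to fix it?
Bug: '=' compares the literal string including the % character; pattern matching needs LIKE

Fix: Use LIKE for wildcard pattern matching

Corrected query:
SELECT id, kind FROM sensors WHERE kind LIKE 'l%'

Result:
id | kind 
---+------
5  | light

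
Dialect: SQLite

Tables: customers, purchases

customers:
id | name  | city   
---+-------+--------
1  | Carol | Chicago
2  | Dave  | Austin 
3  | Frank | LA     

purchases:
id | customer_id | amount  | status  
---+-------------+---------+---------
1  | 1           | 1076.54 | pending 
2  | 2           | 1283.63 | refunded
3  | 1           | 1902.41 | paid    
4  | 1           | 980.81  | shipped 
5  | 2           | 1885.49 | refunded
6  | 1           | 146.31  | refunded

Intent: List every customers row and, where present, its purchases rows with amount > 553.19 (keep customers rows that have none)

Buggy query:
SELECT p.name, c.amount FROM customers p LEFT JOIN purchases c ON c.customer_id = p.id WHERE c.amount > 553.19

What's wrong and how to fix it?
Bug: A WHERE condition on the right-hand table after LEFT JOIN drops unmatched parents

Fix: Move the right-table condition into the ON clause so unmatched parents are kept

Corrected query:
SELECT p.name, c.amount FROM customers p LEFT JOIN purchases c ON c.customer_id = p.id AND c.amount > 553.19

Result:
name  | amount 
------+--------
Carol | 980.81 
Carol | 1076.54
Carol | 1902.41
Dave  | 1283.63
Dave  | 1885.49
Frank | NULL   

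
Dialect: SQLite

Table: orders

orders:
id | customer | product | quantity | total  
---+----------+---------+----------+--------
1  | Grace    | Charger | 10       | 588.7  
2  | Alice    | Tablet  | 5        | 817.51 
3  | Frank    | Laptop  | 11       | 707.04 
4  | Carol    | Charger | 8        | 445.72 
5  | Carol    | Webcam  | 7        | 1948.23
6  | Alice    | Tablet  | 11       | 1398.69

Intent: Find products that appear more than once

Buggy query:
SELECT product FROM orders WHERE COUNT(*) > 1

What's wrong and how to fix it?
Bug: WHERE can't reference COUNT(*); aggregates are computed after WHERE

Fix: Group first, then use HAVING for the count condition

Corrected query:
SELECT product FROM orders GROUP BY product HAVING COUNT(*) > 1

Result:
product
-------
Charger
Tablet 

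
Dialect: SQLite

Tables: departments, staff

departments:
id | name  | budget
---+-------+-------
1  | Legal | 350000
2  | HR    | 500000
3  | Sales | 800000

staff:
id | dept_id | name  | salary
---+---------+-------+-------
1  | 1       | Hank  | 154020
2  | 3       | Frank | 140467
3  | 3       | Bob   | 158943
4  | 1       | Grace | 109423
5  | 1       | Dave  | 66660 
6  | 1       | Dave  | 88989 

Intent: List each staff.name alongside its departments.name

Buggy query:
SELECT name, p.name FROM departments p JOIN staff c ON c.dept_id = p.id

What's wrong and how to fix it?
Bug: 'name' exists in both joined tables, so the database can't tell which one is meant

Fix: Prefix ambiguous columns with the table alias

Corrected query:
SELECT c.name, p.name FROM departments p JOIN staff c ON c.dept_id = p.id

Result:
name  | name 
------+------
Hank  | Legal
Frank | Sales
Bob   | Sales
Grace | Legal
Dave  | Legal
Dave  | Legal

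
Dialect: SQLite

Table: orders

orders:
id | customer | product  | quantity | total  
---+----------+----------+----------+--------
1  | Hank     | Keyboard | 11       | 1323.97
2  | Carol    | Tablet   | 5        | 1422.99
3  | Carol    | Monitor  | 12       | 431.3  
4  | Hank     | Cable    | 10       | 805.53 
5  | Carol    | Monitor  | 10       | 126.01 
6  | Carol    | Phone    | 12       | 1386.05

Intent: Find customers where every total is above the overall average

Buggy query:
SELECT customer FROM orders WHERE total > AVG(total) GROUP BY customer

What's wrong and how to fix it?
Bug: WHERE evaluates per row before aggregation, so AVG() is unavailable

Fix: Compute the overall average in a scalar subquery and compare each group's MIN against it in HAVING

Corrected query:
SELECT customer FROM orders GROUP BY customer HAVING MIN(total) > (SELECT AVG(total) FROM orders)

Result:
(no rows)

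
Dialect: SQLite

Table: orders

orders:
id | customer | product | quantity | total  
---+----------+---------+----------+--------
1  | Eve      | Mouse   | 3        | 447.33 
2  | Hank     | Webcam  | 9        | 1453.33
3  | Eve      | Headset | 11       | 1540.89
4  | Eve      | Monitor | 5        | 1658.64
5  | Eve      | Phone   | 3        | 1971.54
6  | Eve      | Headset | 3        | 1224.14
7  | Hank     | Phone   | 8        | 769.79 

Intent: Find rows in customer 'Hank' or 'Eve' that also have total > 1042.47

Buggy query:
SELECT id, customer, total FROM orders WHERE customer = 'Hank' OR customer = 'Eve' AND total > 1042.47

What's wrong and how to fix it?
Bug: Without parentheses, AND is evaluated before OR, so the total filter only applies to the 'Eve' branch

Fix: Group the OR with parentheses (or use IN), then AND the threshold

Corrected query:
SELECT id, customer, total FROM orders WHERE (customer = 'Hank' OR customer = 'Eve') AND total > 1042.47

Result:
id | customer | total  
---+----------+--------
2  | Hank     | 1453.33
3  | Eve      | 1540.89
4  | Eve      | 1658.64
5  | Eve      | 1971.54
6  | Eve      | 1224.14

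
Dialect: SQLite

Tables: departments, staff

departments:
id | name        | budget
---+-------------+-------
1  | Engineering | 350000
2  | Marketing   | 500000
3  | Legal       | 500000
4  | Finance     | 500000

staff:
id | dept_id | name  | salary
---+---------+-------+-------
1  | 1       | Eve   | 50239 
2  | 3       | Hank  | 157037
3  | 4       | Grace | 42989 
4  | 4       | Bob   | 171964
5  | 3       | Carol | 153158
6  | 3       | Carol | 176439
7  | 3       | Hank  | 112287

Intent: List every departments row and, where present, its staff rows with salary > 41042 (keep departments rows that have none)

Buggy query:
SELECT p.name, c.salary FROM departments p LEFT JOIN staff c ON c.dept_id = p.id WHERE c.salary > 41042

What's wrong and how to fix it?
Bug: A WHERE condition on the right-hand table after LEFT JOIN drops unmatched parents

Fix: Put 'c.salary > 41042' in the JOIN's ON clause instead of WHERE

Corrected query:
SELECT p.name, c.salary FROM departments p LEFT JOIN staff c ON c.dept_id = p.id AND c.salary > 41042

Result:
name        | salary
------------+-------
Engineering | 50239 
Marketing   | NULL  
Legal       | 112287
Legal       | 153158
Legal       | 157037
Legal       | 176439
Finance     | 42989 
Finance     | 171964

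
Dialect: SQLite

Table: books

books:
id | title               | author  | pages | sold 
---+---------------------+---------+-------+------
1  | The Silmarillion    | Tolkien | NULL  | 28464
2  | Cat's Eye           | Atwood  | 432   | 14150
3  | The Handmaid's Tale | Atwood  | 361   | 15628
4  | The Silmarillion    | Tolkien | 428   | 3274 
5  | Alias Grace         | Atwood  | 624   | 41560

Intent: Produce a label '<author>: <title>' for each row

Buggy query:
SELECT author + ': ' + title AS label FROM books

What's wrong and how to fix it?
Bug: '+' is numeric addition; on text columns SQLite converts them to 0 instead of concatenating

Fix: Use the || operator for string concatenation

Corrected query:
SELECT author || ': ' || title AS label FROM books

Result:
label                      
---------------------------
Tolkien: The Silmarillion  
Atwood: Cat's Eye          
Atwood: The Handmaid's Tale
Tolkien: The Silmarillion  
Atwood: Alias Grace        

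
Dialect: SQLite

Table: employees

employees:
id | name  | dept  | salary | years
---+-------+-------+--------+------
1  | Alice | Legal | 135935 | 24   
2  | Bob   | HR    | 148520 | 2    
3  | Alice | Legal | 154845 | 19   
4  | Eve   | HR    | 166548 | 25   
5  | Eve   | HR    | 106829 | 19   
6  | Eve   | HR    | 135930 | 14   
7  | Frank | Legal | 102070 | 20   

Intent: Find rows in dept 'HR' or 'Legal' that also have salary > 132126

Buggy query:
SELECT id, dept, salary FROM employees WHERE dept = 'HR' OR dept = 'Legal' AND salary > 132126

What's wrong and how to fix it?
Bug: AND binds tighter than OR, so this parses as dept = 'HR' OR (dept = 'Legal' AND salary > 132126)

Fix: Add parentheses around the OR so the AND applies to both alternatives

Corrected query:
SELECT id, dept, salary FROM employees WHERE (dept = 'HR' OR dept = 'Legal') AND salary > 132126

Result:
id | dept  | salary
---+-------+-------
1  | Legal | 135935
2  | HR    | 148520
3  | Legal | 154845
4  | HR    | 166548
6  | HR    | 135930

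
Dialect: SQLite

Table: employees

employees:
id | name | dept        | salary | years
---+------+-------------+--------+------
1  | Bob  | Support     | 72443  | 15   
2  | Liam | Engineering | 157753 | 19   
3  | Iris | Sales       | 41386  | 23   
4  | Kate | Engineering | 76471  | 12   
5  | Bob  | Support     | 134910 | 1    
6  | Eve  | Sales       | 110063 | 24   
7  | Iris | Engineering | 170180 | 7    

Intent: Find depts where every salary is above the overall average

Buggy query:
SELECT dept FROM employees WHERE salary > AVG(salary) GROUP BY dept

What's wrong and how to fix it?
Bug: AVG() is an aggregate; it can't sit directly in WHERE

Fix: Use a subquery for AVG and a HAVING MIN(...) filter so the condition holds for every row in the group

Corrected query:
SELECT dept FROM employees GROUP BY dept HAVING MIN(salary) > (SELECT AVG(salary) FROM employees)

Result:
(no rows)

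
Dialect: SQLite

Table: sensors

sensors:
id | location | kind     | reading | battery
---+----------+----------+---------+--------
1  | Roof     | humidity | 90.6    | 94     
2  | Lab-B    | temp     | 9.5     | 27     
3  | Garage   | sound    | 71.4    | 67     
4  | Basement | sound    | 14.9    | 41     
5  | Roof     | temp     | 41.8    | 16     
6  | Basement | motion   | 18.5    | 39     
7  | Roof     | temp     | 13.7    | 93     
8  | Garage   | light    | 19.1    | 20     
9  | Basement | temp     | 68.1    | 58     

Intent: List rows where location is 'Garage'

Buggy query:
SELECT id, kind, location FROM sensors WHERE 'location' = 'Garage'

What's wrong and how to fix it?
Bug: Single quotes denote string literals in SQL; the column name is being compared as a constant string

Fix: Remove the quotes around the column name (or use double quotes for an identifier)

Corrected query:
SELECT id, kind, location FROM sensors WHERE location = 'Garage'

Result:
id | kind  | location
---+-------+---------
3  | sound | Garage  
8  | light | Garage  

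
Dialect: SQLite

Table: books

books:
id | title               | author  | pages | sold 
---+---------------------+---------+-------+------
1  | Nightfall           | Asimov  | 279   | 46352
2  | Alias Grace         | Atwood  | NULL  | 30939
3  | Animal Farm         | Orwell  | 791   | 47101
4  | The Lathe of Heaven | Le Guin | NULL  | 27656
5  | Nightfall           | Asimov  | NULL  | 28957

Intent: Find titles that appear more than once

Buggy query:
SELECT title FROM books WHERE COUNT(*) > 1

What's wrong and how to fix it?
Bug: WHERE can't reference COUNT(*); aggregates are computed after WHERE

Fix: Group first, then use HAVING for the count condition

Corrected query:
SELECT title FROM books GROUP BY title HAVING COUNT(*) > 1

Result:
title    
---------
Nightfall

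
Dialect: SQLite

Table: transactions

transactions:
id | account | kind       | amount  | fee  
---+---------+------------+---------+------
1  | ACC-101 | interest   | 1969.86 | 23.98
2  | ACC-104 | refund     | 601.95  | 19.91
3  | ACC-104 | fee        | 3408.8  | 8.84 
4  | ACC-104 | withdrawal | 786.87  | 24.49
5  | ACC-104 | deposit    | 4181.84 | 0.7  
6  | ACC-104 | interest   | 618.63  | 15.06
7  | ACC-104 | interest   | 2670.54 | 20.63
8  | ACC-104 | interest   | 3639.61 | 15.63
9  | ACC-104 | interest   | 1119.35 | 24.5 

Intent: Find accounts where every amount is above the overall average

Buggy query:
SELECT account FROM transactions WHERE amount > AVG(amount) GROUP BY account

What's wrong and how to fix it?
Bug: AVG() is an aggregate; it can't sit directly in WHERE

Fix: Compute the overall average in a scalar subquery and compare each group's MIN against it in HAVING

Corrected query:
SELECT account FROM transactions GROUP BY account HAVING MIN(amount) > (SELECT AVG(amount) FROM transactions)

Result:
(no rows)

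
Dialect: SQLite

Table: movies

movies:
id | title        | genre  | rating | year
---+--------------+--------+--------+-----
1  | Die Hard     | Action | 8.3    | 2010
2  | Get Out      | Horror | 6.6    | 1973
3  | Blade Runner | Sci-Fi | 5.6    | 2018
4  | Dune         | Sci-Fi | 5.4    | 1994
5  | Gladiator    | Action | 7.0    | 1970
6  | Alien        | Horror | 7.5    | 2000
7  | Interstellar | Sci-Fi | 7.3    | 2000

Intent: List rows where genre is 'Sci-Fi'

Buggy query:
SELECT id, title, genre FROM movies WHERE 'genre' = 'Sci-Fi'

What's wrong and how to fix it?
Bug: 'genre' in single quotes is a string literal, not the column; the comparison is literal-vs-literal and never true

Fix: Reference the column as genre without single quotes

Corrected query:
SELECT id, title, genre FROM movies WHERE genre = 'Sci-Fi'

Result:
id | title        | genre 
---+--------------+-------
3  | Blade Runner | Sci-Fi
4  | Dune         | Sci-Fi
7  | Interstellar | Sci-Fi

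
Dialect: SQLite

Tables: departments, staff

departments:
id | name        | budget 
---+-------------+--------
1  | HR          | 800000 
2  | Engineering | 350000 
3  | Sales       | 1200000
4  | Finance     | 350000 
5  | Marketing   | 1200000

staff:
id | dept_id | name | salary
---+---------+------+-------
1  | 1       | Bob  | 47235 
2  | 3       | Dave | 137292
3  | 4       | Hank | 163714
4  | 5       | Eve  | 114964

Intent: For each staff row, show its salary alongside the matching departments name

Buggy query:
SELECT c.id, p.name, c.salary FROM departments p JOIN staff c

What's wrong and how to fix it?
Bug: Missing join condition: each staff row is matched to all departments rows instead of just its own

Fix: Specify the join condition linking the foreign key to the parent id

Corrected query:
SELECT c.id, p.name, c.salary FROM departments p JOIN staff c ON c.dept_id = p.id

Result:
id | name      | salary
---+-----------+-------
1  | HR        | 47235 
2  | Sales     | 137292
3  | Finance   | 163714
4  | Marketing | 114964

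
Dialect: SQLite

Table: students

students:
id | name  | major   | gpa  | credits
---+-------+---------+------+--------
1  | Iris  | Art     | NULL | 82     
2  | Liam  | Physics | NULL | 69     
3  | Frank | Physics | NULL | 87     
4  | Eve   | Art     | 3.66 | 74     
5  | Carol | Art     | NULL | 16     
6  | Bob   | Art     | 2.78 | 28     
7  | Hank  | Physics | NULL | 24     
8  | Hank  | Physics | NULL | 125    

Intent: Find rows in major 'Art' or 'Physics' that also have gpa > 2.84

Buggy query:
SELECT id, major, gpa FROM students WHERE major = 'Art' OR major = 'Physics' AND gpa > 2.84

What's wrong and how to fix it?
Bug: AND binds tighter than OR, so this parses as major = 'Art' OR (major = 'Physics' AND gpa > 2.84)

Fix: Add parentheses around the OR so the AND applies to both alternatives

Corrected query:
SELECT id, major, gpa FROM students WHERE (major = 'Art' OR major = 'Physics') AND gpa > 2.84

Result:
id | major | gpa 
---+-------+-----
4  | Art   | 3.66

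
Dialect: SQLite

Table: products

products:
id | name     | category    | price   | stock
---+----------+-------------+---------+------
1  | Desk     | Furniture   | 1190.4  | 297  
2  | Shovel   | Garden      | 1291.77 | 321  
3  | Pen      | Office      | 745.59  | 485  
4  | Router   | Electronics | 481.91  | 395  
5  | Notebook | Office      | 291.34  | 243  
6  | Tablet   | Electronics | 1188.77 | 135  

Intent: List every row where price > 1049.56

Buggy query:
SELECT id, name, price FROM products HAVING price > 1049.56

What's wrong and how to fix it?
Bug: HAVING filters the output of aggregation, but this query has no GROUP BY and no aggregate functions, so SQLite rejects it (HAVING clause on a non-aggregate query); the condition here is per row

Fix: Use WHERE for row-level filtering

Corrected query:
SELECT id, name, price FROM products WHERE price > 1049.56

Result:
id | name   | price  
---+--------+--------
1  | Desk   | 1190.4 
2  | Shovel | 1291.77
6  | Tablet | 1188.77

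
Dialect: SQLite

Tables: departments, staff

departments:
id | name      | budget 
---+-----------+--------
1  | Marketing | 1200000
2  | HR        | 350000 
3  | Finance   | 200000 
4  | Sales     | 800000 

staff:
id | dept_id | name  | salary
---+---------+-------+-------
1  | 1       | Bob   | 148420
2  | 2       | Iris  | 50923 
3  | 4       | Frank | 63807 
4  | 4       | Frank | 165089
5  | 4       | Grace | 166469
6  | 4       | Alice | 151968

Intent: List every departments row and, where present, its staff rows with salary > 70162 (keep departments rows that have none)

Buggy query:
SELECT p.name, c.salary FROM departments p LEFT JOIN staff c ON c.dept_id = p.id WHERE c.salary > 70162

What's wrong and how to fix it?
Bug: A WHERE condition on the right-hand table after LEFT JOIN drops unmatched parents

Fix: Put 'c.salary > 70162' in the JOIN's ON clause instead of WHERE

Corrected query:
SELECT p.name, c.salary FROM departments p LEFT JOIN staff c ON c.dept_id = p.id AND c.salary > 70162

Result:
name      | salary
----------+-------
Marketing | 148420
HR        | NULL  
Finance   | NULL  
Sales     | 151968
Sales     | 165089
Sales     | 166469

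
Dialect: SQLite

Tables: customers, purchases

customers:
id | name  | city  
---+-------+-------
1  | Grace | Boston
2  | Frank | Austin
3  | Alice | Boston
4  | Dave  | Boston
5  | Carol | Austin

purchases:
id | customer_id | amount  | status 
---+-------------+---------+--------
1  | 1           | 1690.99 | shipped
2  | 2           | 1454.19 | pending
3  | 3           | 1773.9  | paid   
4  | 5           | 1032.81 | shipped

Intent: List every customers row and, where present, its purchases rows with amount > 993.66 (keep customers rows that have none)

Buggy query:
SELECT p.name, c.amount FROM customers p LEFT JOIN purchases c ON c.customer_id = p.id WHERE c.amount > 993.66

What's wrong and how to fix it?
Bug: A WHERE condition on the right-hand table after LEFT JOIN drops unmatched parents

Fix: Put 'c.amount > 993.66' in the JOIN's ON clause instead of WHERE

Corrected query:
SELECT p.name, c.amount FROM customers p LEFT JOIN purchases c ON c.customer_id = p.id AND c.amount > 993.66

Result:
name  | amount 
------+--------
Grace | 1690.99
Frank | 1454.19
Alice | 1773.9 
Dave  | NULL   
Carol | 1032.81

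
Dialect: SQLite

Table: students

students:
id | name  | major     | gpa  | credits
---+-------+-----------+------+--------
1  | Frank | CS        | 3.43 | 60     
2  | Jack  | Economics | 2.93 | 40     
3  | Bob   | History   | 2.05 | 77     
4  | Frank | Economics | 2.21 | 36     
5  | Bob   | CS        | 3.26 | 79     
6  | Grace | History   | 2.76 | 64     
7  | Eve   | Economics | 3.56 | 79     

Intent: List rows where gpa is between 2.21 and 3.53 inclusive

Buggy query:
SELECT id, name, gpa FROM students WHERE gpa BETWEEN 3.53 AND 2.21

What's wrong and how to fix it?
Bug: BETWEEN expects the lower bound first; with 3.53 AND 2.21 the range is empty

Fix: Swap the bounds so the smaller value comes first

Corrected query:
SELECT id, name, gpa FROM students WHERE gpa BETWEEN 2.21 AND 3.53

Result:
id | name  | gpa 
---+-------+-----
1  | Frank | 3.43
2  | Jack  | 2.93
4  | Frank | 2.21
5  | Bob   | 3.26
6  | Grace | 2.76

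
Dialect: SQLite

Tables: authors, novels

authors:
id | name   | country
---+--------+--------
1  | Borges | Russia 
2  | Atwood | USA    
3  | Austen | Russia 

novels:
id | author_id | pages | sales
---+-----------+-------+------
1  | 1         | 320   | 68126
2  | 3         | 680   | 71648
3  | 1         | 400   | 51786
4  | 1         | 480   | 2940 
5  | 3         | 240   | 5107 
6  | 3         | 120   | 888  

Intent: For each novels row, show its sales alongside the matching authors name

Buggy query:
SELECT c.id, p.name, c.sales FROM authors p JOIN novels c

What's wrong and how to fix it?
Bug: Missing join condition: each novels row is matched to all authors rows instead of just its own

Fix: Specify the join condition linking the foreign key to the parent id

Corrected query:
SELECT c.id, p.name, c.sales FROM authors p JOIN novels c ON c.author_id = p.id

Result:
id | name   | sales
---+--------+------
1  | Borges | 68126
2  | Austen | 71648
3  | Borges | 51786
4  | Borges | 2940 
5  | Austen | 5107 
6  | Austen | 888  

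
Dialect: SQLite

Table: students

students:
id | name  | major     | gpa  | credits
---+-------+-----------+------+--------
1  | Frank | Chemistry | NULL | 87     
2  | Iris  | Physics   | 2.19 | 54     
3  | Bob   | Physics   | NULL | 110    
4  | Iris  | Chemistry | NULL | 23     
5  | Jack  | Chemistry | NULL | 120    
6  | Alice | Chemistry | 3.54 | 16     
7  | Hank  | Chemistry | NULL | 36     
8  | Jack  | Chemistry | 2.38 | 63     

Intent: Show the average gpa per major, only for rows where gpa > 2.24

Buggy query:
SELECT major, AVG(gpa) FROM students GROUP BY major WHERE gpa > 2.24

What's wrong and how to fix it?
Bug: WHERE cannot follow GROUP BY

Fix: Move the WHERE clause before GROUP BY

Corrected query:
SELECT major, AVG(gpa) FROM students WHERE gpa > 2.24 GROUP BY major

Result:
major     | AVG(gpa)
----------+---------
Chemistry | 2.96    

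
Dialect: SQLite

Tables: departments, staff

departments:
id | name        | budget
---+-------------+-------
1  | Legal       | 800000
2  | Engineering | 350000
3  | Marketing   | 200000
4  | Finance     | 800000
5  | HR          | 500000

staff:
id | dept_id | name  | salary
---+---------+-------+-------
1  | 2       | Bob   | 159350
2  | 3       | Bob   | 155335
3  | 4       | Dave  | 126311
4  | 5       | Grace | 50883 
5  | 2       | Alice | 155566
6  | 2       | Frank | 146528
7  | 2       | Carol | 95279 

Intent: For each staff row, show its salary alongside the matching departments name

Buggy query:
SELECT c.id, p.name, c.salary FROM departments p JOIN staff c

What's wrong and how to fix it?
Bug: Missing join condition: each staff row is matched to all departments rows instead of just its own

Fix: Add ON c.dept_id = p.id to the JOIN

Corrected query:
SELECT c.id, p.name, c.salary FROM departments p JOIN staff c ON c.dept_id = p.id

Result:
id | name        | salary
---+-------------+-------
1  | Engineering | 159350
2  | Marketing   | 155335
3  | Finance     | 126311
4  | HR          | 50883 
5  | Engineering | 155566
6  | Engineering | 146528
7  | Engineering | 95279 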